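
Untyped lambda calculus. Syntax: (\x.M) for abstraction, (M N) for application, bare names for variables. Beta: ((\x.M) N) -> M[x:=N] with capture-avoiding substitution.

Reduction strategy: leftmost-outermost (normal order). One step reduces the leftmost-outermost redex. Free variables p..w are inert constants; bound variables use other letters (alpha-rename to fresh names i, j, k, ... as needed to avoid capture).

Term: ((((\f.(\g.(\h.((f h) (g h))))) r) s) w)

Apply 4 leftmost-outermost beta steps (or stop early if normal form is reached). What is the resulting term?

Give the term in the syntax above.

Answer: ((r w) (s w))

Derivation:
Step 0: ((((\f.(\g.(\h.((f h) (g h))))) r) s) w)
Step 1: (((\g.(\h.((r h) (g h)))) s) w)
Step 2: ((\h.((r h) (s h))) w)
Step 3: ((r w) (s w))
Step 4: (normal form reached)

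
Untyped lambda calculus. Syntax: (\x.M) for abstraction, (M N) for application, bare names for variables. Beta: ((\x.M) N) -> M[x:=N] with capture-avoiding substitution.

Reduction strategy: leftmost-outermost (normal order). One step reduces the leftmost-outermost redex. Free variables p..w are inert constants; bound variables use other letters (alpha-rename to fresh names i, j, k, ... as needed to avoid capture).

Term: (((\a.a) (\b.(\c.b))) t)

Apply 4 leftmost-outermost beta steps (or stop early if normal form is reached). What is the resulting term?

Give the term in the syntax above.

Answer: (\c.t)

Derivation:
Step 0: (((\a.a) (\b.(\c.b))) t)
Step 1: ((\b.(\c.b)) t)
Step 2: (\c.t)
Step 3: (normal form reached)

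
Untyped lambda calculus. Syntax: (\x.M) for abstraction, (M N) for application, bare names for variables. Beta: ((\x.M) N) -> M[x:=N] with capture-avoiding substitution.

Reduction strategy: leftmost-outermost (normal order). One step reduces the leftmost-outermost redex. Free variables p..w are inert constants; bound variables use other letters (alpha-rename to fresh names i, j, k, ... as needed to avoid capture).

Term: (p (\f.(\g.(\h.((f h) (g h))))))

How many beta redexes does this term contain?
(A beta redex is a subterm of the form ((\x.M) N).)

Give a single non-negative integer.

Term: (p (\f.(\g.(\h.((f h) (g h))))))
  (no redexes)
Total redexes: 0

Answer: 0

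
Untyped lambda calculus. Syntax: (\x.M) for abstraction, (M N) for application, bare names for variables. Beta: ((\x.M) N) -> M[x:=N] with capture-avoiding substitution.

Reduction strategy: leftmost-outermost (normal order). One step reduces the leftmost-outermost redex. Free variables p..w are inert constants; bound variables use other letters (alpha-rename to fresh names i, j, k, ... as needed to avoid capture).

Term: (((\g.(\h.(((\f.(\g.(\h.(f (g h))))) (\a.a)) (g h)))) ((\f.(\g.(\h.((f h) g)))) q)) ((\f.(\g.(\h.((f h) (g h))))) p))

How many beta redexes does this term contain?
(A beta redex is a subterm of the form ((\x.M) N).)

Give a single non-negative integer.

Answer: 4

Derivation:
Term: (((\g.(\h.(((\f.(\g.(\h.(f (g h))))) (\a.a)) (g h)))) ((\f.(\g.(\h.((f h) g)))) q)) ((\f.(\g.(\h.((f h) (g h))))) p))
  Redex: ((\g.(\h.(((\f.(\g.(\h.(f (g h))))) (\a.a)) (g h)))) ((\f.(\g.(\h.((f h) g)))) q))
  Redex: ((\f.(\g.(\h.(f (g h))))) (\a.a))
  Redex: ((\f.(\g.(\h.((f h) g)))) q)
  Redex: ((\f.(\g.(\h.((f h) (g h))))) p)
Total redexes: 4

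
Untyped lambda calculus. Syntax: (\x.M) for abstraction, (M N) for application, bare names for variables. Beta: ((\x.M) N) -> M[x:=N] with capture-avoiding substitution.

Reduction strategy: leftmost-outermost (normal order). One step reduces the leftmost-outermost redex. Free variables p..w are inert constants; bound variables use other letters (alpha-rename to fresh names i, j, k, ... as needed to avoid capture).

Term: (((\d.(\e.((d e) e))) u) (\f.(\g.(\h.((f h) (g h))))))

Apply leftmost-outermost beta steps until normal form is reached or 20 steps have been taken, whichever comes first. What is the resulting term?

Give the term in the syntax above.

Answer: ((u (\f.(\g.(\h.((f h) (g h)))))) (\f.(\g.(\h.((f h) (g h))))))

Derivation:
Step 0: (((\d.(\e.((d e) e))) u) (\f.(\g.(\h.((f h) (g h))))))
Step 1: ((\e.((u e) e)) (\f.(\g.(\h.((f h) (g h))))))
Step 2: ((u (\f.(\g.(\h.((f h) (g h)))))) (\f.(\g.(\h.((f h) (g h))))))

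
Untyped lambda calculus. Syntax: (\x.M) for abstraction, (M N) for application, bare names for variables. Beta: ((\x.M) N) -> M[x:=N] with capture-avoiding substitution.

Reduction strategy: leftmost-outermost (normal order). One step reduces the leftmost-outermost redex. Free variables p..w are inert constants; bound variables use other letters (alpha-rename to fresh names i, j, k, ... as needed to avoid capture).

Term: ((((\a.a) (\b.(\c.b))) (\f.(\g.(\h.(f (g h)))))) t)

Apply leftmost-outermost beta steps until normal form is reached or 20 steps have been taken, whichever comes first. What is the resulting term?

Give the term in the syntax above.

Answer: (\f.(\g.(\h.(f (g h)))))

Derivation:
Step 0: ((((\a.a) (\b.(\c.b))) (\f.(\g.(\h.(f (g h)))))) t)
Step 1: (((\b.(\c.b)) (\f.(\g.(\h.(f (g h)))))) t)
Step 2: ((\c.(\f.(\g.(\h.(f (g h)))))) t)
Step 3: (\f.(\g.(\h.(f (g h)))))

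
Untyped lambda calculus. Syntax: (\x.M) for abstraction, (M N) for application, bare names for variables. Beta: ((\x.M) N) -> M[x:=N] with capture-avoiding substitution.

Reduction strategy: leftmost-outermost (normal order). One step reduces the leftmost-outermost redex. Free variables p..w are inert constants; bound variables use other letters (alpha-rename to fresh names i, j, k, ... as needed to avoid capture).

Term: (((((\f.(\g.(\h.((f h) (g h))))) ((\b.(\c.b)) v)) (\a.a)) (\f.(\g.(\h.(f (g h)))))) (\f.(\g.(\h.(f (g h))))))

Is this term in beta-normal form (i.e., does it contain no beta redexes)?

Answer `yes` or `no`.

Answer: no

Derivation:
Term: (((((\f.(\g.(\h.((f h) (g h))))) ((\b.(\c.b)) v)) (\a.a)) (\f.(\g.(\h.(f (g h)))))) (\f.(\g.(\h.(f (g h))))))
Found 2 beta redex(es).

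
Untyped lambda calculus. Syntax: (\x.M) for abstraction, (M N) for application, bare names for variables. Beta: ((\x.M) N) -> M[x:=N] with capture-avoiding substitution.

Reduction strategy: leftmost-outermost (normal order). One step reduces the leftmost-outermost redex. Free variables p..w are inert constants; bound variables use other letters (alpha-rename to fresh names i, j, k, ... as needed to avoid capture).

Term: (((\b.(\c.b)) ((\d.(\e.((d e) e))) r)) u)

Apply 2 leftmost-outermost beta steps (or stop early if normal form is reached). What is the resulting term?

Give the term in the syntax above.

Step 0: (((\b.(\c.b)) ((\d.(\e.((d e) e))) r)) u)
Step 1: ((\c.((\d.(\e.((d e) e))) r)) u)
Step 2: ((\d.(\e.((d e) e))) r)

Answer: ((\d.(\e.((d e) e))) r)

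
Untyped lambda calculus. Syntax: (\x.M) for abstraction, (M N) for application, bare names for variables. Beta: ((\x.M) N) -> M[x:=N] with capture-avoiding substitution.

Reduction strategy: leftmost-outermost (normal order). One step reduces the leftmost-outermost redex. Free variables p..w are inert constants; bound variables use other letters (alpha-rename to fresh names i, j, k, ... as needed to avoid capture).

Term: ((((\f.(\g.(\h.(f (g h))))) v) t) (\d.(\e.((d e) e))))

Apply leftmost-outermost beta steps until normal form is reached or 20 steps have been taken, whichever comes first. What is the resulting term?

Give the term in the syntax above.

Answer: (v (t (\d.(\e.((d e) e)))))

Derivation:
Step 0: ((((\f.(\g.(\h.(f (g h))))) v) t) (\d.(\e.((d e) e))))
Step 1: (((\g.(\h.(v (g h)))) t) (\d.(\e.((d e) e))))
Step 2: ((\h.(v (t h))) (\d.(\e.((d e) e))))
Step 3: (v (t (\d.(\e.((d e) e)))))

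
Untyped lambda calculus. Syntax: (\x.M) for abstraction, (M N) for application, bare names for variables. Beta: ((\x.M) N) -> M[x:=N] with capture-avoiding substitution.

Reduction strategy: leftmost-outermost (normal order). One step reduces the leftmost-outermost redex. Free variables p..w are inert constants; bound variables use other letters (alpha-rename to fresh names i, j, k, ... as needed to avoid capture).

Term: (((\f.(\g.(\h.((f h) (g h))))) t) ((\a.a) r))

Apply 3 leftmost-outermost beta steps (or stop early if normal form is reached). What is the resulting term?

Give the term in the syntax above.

Step 0: (((\f.(\g.(\h.((f h) (g h))))) t) ((\a.a) r))
Step 1: ((\g.(\h.((t h) (g h)))) ((\a.a) r))
Step 2: (\h.((t h) (((\a.a) r) h)))
Step 3: (\h.((t h) (r h)))

Answer: (\h.((t h) (r h)))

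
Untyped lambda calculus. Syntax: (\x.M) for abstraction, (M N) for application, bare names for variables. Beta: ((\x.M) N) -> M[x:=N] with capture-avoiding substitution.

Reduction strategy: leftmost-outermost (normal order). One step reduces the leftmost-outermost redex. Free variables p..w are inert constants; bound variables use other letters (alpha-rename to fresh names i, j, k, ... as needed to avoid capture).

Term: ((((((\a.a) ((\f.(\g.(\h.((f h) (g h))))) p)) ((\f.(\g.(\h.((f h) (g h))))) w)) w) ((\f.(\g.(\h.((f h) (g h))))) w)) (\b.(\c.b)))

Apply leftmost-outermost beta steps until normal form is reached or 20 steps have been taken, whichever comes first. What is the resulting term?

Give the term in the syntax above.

Answer: ((((p w) (\h.((w h) (w h)))) (\g.(\h.((w h) (g h))))) (\b.(\c.b)))

Derivation:
Step 0: ((((((\a.a) ((\f.(\g.(\h.((f h) (g h))))) p)) ((\f.(\g.(\h.((f h) (g h))))) w)) w) ((\f.(\g.(\h.((f h) (g h))))) w)) (\b.(\c.b)))
Step 1: ((((((\f.(\g.(\h.((f h) (g h))))) p) ((\f.(\g.(\h.((f h) (g h))))) w)) w) ((\f.(\g.(\h.((f h) (g h))))) w)) (\b.(\c.b)))
Step 2: (((((\g.(\h.((p h) (g h)))) ((\f.(\g.(\h.((f h) (g h))))) w)) w) ((\f.(\g.(\h.((f h) (g h))))) w)) (\b.(\c.b)))
Step 3: ((((\h.((p h) (((\f.(\g.(\h.((f h) (g h))))) w) h))) w) ((\f.(\g.(\h.((f h) (g h))))) w)) (\b.(\c.b)))
Step 4: ((((p w) (((\f.(\g.(\h.((f h) (g h))))) w) w)) ((\f.(\g.(\h.((f h) (g h))))) w)) (\b.(\c.b)))
Step 5: ((((p w) ((\g.(\h.((w h) (g h)))) w)) ((\f.(\g.(\h.((f h) (g h))))) w)) (\b.(\c.b)))
Step 6: ((((p w) (\h.((w h) (w h)))) ((\f.(\g.(\h.((f h) (g h))))) w)) (\b.(\c.b)))
Step 7: ((((p w) (\h.((w h) (w h)))) (\g.(\h.((w h) (g h))))) (\b.(\c.b)))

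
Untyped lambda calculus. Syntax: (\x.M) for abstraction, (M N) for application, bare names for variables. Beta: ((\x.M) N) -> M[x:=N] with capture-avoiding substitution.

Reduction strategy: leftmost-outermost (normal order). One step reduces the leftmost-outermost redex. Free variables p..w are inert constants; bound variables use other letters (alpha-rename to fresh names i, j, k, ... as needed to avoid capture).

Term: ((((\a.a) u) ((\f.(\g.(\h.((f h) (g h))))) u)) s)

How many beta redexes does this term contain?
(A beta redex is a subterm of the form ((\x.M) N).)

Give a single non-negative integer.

Term: ((((\a.a) u) ((\f.(\g.(\h.((f h) (g h))))) u)) s)
  Redex: ((\a.a) u)
  Redex: ((\f.(\g.(\h.((f h) (g h))))) u)
Total redexes: 2

Answer: 2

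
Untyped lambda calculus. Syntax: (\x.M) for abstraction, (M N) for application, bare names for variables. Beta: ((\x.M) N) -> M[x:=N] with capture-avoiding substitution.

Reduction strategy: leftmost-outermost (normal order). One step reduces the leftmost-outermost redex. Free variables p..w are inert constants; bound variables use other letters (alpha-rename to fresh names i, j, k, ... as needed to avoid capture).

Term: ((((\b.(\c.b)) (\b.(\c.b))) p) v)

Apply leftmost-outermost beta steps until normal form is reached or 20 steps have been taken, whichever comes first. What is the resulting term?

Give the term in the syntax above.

Answer: (\c.v)

Derivation:
Step 0: ((((\b.(\c.b)) (\b.(\c.b))) p) v)
Step 1: (((\c.(\b.(\c.b))) p) v)
Step 2: ((\b.(\c.b)) v)
Step 3: (\c.v)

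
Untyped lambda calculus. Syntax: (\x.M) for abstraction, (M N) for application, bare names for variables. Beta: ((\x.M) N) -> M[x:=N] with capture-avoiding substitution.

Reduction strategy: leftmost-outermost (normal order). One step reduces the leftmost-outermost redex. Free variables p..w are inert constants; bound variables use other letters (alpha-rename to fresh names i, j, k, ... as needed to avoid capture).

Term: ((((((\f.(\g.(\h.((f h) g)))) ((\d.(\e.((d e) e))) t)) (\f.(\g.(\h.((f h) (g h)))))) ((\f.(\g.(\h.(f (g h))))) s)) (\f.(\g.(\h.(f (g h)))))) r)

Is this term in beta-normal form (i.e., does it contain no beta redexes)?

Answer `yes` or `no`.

Term: ((((((\f.(\g.(\h.((f h) g)))) ((\d.(\e.((d e) e))) t)) (\f.(\g.(\h.((f h) (g h)))))) ((\f.(\g.(\h.(f (g h))))) s)) (\f.(\g.(\h.(f (g h)))))) r)
Found 3 beta redex(es).

Answer: no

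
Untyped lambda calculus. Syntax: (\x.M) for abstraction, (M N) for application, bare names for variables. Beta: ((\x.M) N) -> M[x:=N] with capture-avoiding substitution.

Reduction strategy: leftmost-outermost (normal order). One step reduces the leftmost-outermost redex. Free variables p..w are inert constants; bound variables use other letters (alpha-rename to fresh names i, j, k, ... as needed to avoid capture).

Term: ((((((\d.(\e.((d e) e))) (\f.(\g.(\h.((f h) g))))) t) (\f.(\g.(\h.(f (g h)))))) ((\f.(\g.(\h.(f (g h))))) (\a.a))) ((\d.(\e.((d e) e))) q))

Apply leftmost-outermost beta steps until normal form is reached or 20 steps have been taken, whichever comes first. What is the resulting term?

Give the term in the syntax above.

Step 0: ((((((\d.(\e.((d e) e))) (\f.(\g.(\h.((f h) g))))) t) (\f.(\g.(\h.(f (g h)))))) ((\f.(\g.(\h.(f (g h))))) (\a.a))) ((\d.(\e.((d e) e))) q))
Step 1: (((((\e.(((\f.(\g.(\h.((f h) g)))) e) e)) t) (\f.(\g.(\h.(f (g h)))))) ((\f.(\g.(\h.(f (g h))))) (\a.a))) ((\d.(\e.((d e) e))) q))
Step 2: ((((((\f.(\g.(\h.((f h) g)))) t) t) (\f.(\g.(\h.(f (g h)))))) ((\f.(\g.(\h.(f (g h))))) (\a.a))) ((\d.(\e.((d e) e))) q))
Step 3: (((((\g.(\h.((t h) g))) t) (\f.(\g.(\h.(f (g h)))))) ((\f.(\g.(\h.(f (g h))))) (\a.a))) ((\d.(\e.((d e) e))) q))
Step 4: ((((\h.((t h) t)) (\f.(\g.(\h.(f (g h)))))) ((\f.(\g.(\h.(f (g h))))) (\a.a))) ((\d.(\e.((d e) e))) q))
Step 5: ((((t (\f.(\g.(\h.(f (g h)))))) t) ((\f.(\g.(\h.(f (g h))))) (\a.a))) ((\d.(\e.((d e) e))) q))
Step 6: ((((t (\f.(\g.(\h.(f (g h)))))) t) (\g.(\h.((\a.a) (g h))))) ((\d.(\e.((d e) e))) q))
Step 7: ((((t (\f.(\g.(\h.(f (g h)))))) t) (\g.(\h.(g h)))) ((\d.(\e.((d e) e))) q))
Step 8: ((((t (\f.(\g.(\h.(f (g h)))))) t) (\g.(\h.(g h)))) (\e.((q e) e)))

Answer: ((((t (\f.(\g.(\h.(f (g h)))))) t) (\g.(\h.(g h)))) (\e.((q e) e)))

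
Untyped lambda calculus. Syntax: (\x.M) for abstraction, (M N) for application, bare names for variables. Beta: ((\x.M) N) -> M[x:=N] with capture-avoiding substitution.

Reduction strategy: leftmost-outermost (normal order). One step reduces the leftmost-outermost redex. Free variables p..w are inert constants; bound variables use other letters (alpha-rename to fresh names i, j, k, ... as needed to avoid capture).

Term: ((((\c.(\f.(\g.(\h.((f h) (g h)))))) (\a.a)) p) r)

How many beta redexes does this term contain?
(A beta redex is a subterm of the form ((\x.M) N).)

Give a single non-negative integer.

Answer: 1

Derivation:
Term: ((((\c.(\f.(\g.(\h.((f h) (g h)))))) (\a.a)) p) r)
  Redex: ((\c.(\f.(\g.(\h.((f h) (g h)))))) (\a.a))
Total redexes: 1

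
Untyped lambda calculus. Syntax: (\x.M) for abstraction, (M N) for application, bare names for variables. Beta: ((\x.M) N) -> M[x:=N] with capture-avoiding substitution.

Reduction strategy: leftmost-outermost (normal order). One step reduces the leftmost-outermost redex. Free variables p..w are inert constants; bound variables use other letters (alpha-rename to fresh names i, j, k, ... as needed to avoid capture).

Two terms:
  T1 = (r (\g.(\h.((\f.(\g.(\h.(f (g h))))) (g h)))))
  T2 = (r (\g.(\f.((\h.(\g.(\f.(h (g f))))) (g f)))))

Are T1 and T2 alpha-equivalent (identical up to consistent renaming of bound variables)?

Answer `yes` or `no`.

Answer: yes

Derivation:
Term 1: (r (\g.(\h.((\f.(\g.(\h.(f (g h))))) (g h)))))
Term 2: (r (\g.(\f.((\h.(\g.(\f.(h (g f))))) (g f)))))
Alpha-equivalence: compare structure up to binder renaming.
Result: True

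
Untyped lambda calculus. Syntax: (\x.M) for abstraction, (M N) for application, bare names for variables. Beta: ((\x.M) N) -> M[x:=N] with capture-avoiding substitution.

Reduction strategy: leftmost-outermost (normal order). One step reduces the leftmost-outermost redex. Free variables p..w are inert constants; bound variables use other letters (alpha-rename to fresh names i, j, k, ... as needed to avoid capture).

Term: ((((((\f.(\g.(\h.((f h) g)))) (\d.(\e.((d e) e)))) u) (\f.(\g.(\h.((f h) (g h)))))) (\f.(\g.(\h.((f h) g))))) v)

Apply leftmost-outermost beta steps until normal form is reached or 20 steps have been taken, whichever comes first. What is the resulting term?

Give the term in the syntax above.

Step 0: ((((((\f.(\g.(\h.((f h) g)))) (\d.(\e.((d e) e)))) u) (\f.(\g.(\h.((f h) (g h)))))) (\f.(\g.(\h.((f h) g))))) v)
Step 1: (((((\g.(\h.(((\d.(\e.((d e) e))) h) g))) u) (\f.(\g.(\h.((f h) (g h)))))) (\f.(\g.(\h.((f h) g))))) v)
Step 2: ((((\h.(((\d.(\e.((d e) e))) h) u)) (\f.(\g.(\h.((f h) (g h)))))) (\f.(\g.(\h.((f h) g))))) v)
Step 3: (((((\d.(\e.((d e) e))) (\f.(\g.(\h.((f h) (g h)))))) u) (\f.(\g.(\h.((f h) g))))) v)
Step 4: ((((\e.(((\f.(\g.(\h.((f h) (g h))))) e) e)) u) (\f.(\g.(\h.((f h) g))))) v)
Step 5: (((((\f.(\g.(\h.((f h) (g h))))) u) u) (\f.(\g.(\h.((f h) g))))) v)
Step 6: ((((\g.(\h.((u h) (g h)))) u) (\f.(\g.(\h.((f h) g))))) v)
Step 7: (((\h.((u h) (u h))) (\f.(\g.(\h.((f h) g))))) v)
Step 8: (((u (\f.(\g.(\h.((f h) g))))) (u (\f.(\g.(\h.((f h) g)))))) v)

Answer: (((u (\f.(\g.(\h.((f h) g))))) (u (\f.(\g.(\h.((f h) g)))))) v)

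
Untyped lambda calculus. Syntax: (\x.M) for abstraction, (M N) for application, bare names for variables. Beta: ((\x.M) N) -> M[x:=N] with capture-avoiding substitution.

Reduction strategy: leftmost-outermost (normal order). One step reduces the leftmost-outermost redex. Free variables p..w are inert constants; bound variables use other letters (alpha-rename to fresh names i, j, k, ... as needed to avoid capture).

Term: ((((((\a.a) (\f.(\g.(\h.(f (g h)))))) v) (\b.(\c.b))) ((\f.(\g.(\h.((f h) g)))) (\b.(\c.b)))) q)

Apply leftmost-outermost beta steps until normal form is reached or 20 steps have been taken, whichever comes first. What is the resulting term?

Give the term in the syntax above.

Step 0: ((((((\a.a) (\f.(\g.(\h.(f (g h)))))) v) (\b.(\c.b))) ((\f.(\g.(\h.((f h) g)))) (\b.(\c.b)))) q)
Step 1: (((((\f.(\g.(\h.(f (g h))))) v) (\b.(\c.b))) ((\f.(\g.(\h.((f h) g)))) (\b.(\c.b)))) q)
Step 2: ((((\g.(\h.(v (g h)))) (\b.(\c.b))) ((\f.(\g.(\h.((f h) g)))) (\b.(\c.b)))) q)
Step 3: (((\h.(v ((\b.(\c.b)) h))) ((\f.(\g.(\h.((f h) g)))) (\b.(\c.b)))) q)
Step 4: ((v ((\b.(\c.b)) ((\f.(\g.(\h.((f h) g)))) (\b.(\c.b))))) q)
Step 5: ((v (\c.((\f.(\g.(\h.((f h) g)))) (\b.(\c.b))))) q)
Step 6: ((v (\c.(\g.(\h.(((\b.(\c.b)) h) g))))) q)
Step 7: ((v (\c.(\g.(\h.((\c.h) g))))) q)
Step 8: ((v (\c.(\g.(\h.h)))) q)

Answer: ((v (\c.(\g.(\h.h)))) q)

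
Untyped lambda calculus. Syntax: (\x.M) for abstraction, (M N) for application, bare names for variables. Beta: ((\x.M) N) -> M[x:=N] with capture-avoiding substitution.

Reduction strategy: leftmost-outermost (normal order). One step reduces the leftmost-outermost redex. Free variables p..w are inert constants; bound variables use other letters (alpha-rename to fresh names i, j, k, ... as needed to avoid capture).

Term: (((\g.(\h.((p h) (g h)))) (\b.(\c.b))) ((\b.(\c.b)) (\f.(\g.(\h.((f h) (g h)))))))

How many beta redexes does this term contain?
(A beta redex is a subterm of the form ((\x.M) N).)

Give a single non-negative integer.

Answer: 2

Derivation:
Term: (((\g.(\h.((p h) (g h)))) (\b.(\c.b))) ((\b.(\c.b)) (\f.(\g.(\h.((f h) (g h)))))))
  Redex: ((\g.(\h.((p h) (g h)))) (\b.(\c.b)))
  Redex: ((\b.(\c.b)) (\f.(\g.(\h.((f h) (g h))))))
Total redexes: 2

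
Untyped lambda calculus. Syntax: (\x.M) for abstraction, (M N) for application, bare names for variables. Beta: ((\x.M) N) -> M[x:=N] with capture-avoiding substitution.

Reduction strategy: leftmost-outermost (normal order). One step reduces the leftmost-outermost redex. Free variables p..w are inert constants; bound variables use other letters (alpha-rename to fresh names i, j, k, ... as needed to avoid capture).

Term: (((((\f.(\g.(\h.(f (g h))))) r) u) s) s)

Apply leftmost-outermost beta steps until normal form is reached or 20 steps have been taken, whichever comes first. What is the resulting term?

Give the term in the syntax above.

Answer: ((r (u s)) s)

Derivation:
Step 0: (((((\f.(\g.(\h.(f (g h))))) r) u) s) s)
Step 1: ((((\g.(\h.(r (g h)))) u) s) s)
Step 2: (((\h.(r (u h))) s) s)
Step 3: ((r (u s)) s)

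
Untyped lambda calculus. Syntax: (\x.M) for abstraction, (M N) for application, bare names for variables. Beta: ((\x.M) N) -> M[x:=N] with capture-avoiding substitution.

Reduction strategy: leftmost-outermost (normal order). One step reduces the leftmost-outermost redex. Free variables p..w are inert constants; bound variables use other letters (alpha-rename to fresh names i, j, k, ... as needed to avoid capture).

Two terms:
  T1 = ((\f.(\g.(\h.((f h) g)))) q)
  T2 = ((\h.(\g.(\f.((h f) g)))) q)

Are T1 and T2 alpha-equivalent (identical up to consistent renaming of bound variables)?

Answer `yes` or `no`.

Answer: yes

Derivation:
Term 1: ((\f.(\g.(\h.((f h) g)))) q)
Term 2: ((\h.(\g.(\f.((h f) g)))) q)
Alpha-equivalence: compare structure up to binder renaming.
Result: True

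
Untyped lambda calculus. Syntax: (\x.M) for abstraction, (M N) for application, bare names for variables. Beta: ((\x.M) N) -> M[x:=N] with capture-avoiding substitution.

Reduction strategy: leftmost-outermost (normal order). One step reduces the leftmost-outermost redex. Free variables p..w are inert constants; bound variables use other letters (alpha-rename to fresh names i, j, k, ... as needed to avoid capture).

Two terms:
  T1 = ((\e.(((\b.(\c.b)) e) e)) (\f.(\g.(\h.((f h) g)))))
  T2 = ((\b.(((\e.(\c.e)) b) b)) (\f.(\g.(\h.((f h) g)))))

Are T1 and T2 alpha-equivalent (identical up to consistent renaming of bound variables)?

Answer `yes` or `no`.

Term 1: ((\e.(((\b.(\c.b)) e) e)) (\f.(\g.(\h.((f h) g)))))
Term 2: ((\b.(((\e.(\c.e)) b) b)) (\f.(\g.(\h.((f h) g)))))
Alpha-equivalence: compare structure up to binder renaming.
Result: True

Answer: yes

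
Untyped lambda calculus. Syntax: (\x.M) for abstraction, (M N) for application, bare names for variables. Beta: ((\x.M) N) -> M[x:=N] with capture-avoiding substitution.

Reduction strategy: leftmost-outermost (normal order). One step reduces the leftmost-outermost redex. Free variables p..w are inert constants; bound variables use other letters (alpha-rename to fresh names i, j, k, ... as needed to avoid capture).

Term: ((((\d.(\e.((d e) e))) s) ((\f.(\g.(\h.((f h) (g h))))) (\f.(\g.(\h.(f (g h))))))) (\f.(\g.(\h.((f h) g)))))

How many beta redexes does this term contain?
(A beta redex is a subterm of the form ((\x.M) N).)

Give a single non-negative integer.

Term: ((((\d.(\e.((d e) e))) s) ((\f.(\g.(\h.((f h) (g h))))) (\f.(\g.(\h.(f (g h))))))) (\f.(\g.(\h.((f h) g)))))
  Redex: ((\d.(\e.((d e) e))) s)
  Redex: ((\f.(\g.(\h.((f h) (g h))))) (\f.(\g.(\h.(f (g h))))))
Total redexes: 2

Answer: 2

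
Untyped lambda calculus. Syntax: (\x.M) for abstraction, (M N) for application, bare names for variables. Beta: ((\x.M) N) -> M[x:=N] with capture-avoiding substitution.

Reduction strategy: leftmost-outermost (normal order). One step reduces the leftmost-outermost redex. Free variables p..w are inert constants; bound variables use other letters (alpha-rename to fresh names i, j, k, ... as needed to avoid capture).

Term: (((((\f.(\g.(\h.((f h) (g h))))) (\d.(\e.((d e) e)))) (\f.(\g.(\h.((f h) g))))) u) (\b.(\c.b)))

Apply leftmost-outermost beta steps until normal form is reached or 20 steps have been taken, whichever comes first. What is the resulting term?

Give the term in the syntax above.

Answer: (((u (\g.(\h.((u h) g)))) (\g.(\h.((u h) g)))) (\b.(\c.b)))

Derivation:
Step 0: (((((\f.(\g.(\h.((f h) (g h))))) (\d.(\e.((d e) e)))) (\f.(\g.(\h.((f h) g))))) u) (\b.(\c.b)))
Step 1: ((((\g.(\h.(((\d.(\e.((d e) e))) h) (g h)))) (\f.(\g.(\h.((f h) g))))) u) (\b.(\c.b)))
Step 2: (((\h.(((\d.(\e.((d e) e))) h) ((\f.(\g.(\h.((f h) g)))) h))) u) (\b.(\c.b)))
Step 3: ((((\d.(\e.((d e) e))) u) ((\f.(\g.(\h.((f h) g)))) u)) (\b.(\c.b)))
Step 4: (((\e.((u e) e)) ((\f.(\g.(\h.((f h) g)))) u)) (\b.(\c.b)))
Step 5: (((u ((\f.(\g.(\h.((f h) g)))) u)) ((\f.(\g.(\h.((f h) g)))) u)) (\b.(\c.b)))
Step 6: (((u (\g.(\h.((u h) g)))) ((\f.(\g.(\h.((f h) g)))) u)) (\b.(\c.b)))
Step 7: (((u (\g.(\h.((u h) g)))) (\g.(\h.((u h) g)))) (\b.(\c.b)))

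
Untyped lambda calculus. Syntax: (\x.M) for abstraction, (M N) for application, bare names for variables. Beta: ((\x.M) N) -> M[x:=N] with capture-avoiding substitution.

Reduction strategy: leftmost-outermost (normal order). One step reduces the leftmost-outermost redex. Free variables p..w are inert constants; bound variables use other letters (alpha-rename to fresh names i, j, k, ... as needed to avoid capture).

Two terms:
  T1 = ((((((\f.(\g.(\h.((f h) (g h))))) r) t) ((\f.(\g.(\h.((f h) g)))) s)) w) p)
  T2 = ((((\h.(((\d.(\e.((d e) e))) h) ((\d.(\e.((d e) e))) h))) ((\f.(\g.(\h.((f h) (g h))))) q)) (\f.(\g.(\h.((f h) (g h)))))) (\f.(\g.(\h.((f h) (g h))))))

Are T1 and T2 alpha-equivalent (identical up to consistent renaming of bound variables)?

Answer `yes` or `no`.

Answer: no

Derivation:
Term 1: ((((((\f.(\g.(\h.((f h) (g h))))) r) t) ((\f.(\g.(\h.((f h) g)))) s)) w) p)
Term 2: ((((\h.(((\d.(\e.((d e) e))) h) ((\d.(\e.((d e) e))) h))) ((\f.(\g.(\h.((f h) (g h))))) q)) (\f.(\g.(\h.((f h) (g h)))))) (\f.(\g.(\h.((f h) (g h))))))
Alpha-equivalence: compare structure up to binder renaming.
Result: False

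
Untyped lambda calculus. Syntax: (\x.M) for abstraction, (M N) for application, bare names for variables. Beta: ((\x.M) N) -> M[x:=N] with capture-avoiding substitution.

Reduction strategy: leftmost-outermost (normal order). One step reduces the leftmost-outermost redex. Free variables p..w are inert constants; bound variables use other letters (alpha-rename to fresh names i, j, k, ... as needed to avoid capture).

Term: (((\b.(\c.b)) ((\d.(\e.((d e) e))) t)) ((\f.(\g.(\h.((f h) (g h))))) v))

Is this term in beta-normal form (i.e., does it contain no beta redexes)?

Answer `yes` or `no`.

Answer: no

Derivation:
Term: (((\b.(\c.b)) ((\d.(\e.((d e) e))) t)) ((\f.(\g.(\h.((f h) (g h))))) v))
Found 3 beta redex(es).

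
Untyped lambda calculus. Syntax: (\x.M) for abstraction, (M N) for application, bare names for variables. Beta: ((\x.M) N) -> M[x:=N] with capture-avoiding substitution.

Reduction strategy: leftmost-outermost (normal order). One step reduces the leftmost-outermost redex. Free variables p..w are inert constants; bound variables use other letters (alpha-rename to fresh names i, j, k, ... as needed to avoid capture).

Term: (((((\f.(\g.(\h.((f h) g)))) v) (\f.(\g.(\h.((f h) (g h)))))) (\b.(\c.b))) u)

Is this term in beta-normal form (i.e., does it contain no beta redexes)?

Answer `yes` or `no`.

Answer: no

Derivation:
Term: (((((\f.(\g.(\h.((f h) g)))) v) (\f.(\g.(\h.((f h) (g h)))))) (\b.(\c.b))) u)
Found 1 beta redex(es).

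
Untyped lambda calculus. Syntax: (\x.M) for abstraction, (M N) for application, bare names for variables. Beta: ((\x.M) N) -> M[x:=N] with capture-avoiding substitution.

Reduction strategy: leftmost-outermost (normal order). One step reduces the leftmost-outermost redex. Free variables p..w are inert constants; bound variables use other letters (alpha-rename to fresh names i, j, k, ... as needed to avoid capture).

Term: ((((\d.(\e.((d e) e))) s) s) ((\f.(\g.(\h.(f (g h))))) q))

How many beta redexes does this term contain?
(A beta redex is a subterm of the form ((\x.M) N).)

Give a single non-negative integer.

Answer: 2

Derivation:
Term: ((((\d.(\e.((d e) e))) s) s) ((\f.(\g.(\h.(f (g h))))) q))
  Redex: ((\d.(\e.((d e) e))) s)
  Redex: ((\f.(\g.(\h.(f (g h))))) q)
Total redexes: 2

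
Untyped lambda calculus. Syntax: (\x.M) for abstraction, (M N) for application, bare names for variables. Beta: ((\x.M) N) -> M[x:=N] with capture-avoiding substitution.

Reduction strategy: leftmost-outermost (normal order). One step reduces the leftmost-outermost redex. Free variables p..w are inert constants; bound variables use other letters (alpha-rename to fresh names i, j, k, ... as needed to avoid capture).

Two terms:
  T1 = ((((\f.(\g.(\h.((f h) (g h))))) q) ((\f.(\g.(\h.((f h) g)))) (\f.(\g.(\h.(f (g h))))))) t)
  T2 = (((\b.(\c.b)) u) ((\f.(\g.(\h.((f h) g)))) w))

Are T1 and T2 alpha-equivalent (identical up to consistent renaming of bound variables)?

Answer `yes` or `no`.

Term 1: ((((\f.(\g.(\h.((f h) (g h))))) q) ((\f.(\g.(\h.((f h) g)))) (\f.(\g.(\h.(f (g h))))))) t)
Term 2: (((\b.(\c.b)) u) ((\f.(\g.(\h.((f h) g)))) w))
Alpha-equivalence: compare structure up to binder renaming.
Result: False

Answer: no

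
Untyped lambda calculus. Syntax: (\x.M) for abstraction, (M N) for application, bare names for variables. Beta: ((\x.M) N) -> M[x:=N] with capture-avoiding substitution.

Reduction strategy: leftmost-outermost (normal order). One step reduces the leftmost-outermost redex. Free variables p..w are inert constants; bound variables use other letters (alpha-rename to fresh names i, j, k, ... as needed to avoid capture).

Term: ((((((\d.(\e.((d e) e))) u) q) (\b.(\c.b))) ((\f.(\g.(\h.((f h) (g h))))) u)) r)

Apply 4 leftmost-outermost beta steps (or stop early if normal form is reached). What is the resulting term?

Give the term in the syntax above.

Answer: (((((u q) q) (\b.(\c.b))) (\g.(\h.((u h) (g h))))) r)

Derivation:
Step 0: ((((((\d.(\e.((d e) e))) u) q) (\b.(\c.b))) ((\f.(\g.(\h.((f h) (g h))))) u)) r)
Step 1: (((((\e.((u e) e)) q) (\b.(\c.b))) ((\f.(\g.(\h.((f h) (g h))))) u)) r)
Step 2: (((((u q) q) (\b.(\c.b))) ((\f.(\g.(\h.((f h) (g h))))) u)) r)
Step 3: (((((u q) q) (\b.(\c.b))) (\g.(\h.((u h) (g h))))) r)
Step 4: (normal form reached)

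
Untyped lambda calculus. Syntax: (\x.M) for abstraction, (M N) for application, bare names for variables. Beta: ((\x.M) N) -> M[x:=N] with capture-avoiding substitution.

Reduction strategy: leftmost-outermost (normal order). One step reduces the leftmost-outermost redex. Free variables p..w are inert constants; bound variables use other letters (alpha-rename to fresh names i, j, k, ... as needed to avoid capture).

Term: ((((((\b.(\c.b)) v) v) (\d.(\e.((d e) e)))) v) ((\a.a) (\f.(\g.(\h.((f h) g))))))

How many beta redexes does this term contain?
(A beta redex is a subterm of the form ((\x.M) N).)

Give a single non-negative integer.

Term: ((((((\b.(\c.b)) v) v) (\d.(\e.((d e) e)))) v) ((\a.a) (\f.(\g.(\h.((f h) g))))))
  Redex: ((\b.(\c.b)) v)
  Redex: ((\a.a) (\f.(\g.(\h.((f h) g)))))
Total redexes: 2

Answer: 2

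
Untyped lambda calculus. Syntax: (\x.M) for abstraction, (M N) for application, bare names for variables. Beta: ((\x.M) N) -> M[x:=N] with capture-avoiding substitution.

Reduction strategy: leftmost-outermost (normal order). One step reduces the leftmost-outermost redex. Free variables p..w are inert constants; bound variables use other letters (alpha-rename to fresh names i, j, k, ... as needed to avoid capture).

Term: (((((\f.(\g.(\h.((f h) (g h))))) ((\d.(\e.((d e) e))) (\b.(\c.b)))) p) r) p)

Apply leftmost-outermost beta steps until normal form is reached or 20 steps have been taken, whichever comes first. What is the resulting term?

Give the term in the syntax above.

Answer: ((r (p r)) p)

Derivation:
Step 0: (((((\f.(\g.(\h.((f h) (g h))))) ((\d.(\e.((d e) e))) (\b.(\c.b)))) p) r) p)
Step 1: ((((\g.(\h.((((\d.(\e.((d e) e))) (\b.(\c.b))) h) (g h)))) p) r) p)
Step 2: (((\h.((((\d.(\e.((d e) e))) (\b.(\c.b))) h) (p h))) r) p)
Step 3: (((((\d.(\e.((d e) e))) (\b.(\c.b))) r) (p r)) p)
Step 4: ((((\e.(((\b.(\c.b)) e) e)) r) (p r)) p)
Step 5: (((((\b.(\c.b)) r) r) (p r)) p)
Step 6: ((((\c.r) r) (p r)) p)
Step 7: ((r (p r)) p)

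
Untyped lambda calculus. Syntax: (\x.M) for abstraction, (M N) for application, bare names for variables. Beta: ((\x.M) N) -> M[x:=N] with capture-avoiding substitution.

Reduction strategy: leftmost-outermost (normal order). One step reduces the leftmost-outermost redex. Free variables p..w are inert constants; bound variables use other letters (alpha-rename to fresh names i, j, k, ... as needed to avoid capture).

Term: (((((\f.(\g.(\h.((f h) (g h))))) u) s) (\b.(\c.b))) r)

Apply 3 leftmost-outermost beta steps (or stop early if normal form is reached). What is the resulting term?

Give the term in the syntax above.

Answer: (((u (\b.(\c.b))) (s (\b.(\c.b)))) r)

Derivation:
Step 0: (((((\f.(\g.(\h.((f h) (g h))))) u) s) (\b.(\c.b))) r)
Step 1: ((((\g.(\h.((u h) (g h)))) s) (\b.(\c.b))) r)
Step 2: (((\h.((u h) (s h))) (\b.(\c.b))) r)
Step 3: (((u (\b.(\c.b))) (s (\b.(\c.b)))) r)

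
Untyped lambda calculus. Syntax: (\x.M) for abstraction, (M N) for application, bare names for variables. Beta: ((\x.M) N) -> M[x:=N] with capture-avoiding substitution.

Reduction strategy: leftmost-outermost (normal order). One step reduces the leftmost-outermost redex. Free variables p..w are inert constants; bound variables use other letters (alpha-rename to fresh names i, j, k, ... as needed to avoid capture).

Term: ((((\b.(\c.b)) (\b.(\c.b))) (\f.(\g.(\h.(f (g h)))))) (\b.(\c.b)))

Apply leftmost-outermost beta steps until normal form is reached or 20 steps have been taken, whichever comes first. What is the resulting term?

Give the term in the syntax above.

Answer: (\c.(\b.(\c.b)))

Derivation:
Step 0: ((((\b.(\c.b)) (\b.(\c.b))) (\f.(\g.(\h.(f (g h)))))) (\b.(\c.b)))
Step 1: (((\c.(\b.(\c.b))) (\f.(\g.(\h.(f (g h)))))) (\b.(\c.b)))
Step 2: ((\b.(\c.b)) (\b.(\c.b)))
Step 3: (\c.(\b.(\c.b)))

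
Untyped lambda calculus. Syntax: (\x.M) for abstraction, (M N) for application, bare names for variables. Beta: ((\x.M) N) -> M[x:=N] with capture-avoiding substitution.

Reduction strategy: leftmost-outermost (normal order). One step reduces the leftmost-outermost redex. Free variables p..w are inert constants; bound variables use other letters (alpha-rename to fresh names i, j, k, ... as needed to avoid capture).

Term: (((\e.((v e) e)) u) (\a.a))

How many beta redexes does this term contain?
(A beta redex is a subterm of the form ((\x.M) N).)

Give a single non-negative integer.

Term: (((\e.((v e) e)) u) (\a.a))
  Redex: ((\e.((v e) e)) u)
Total redexes: 1

Answer: 1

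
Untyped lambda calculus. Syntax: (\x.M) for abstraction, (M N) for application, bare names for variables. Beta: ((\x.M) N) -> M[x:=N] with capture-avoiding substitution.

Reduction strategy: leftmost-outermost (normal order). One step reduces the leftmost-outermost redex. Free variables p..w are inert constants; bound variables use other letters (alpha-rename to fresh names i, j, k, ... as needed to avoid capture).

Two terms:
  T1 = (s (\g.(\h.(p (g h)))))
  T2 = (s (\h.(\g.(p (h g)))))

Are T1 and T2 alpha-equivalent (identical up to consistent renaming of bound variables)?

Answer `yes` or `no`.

Answer: yes

Derivation:
Term 1: (s (\g.(\h.(p (g h)))))
Term 2: (s (\h.(\g.(p (h g)))))
Alpha-equivalence: compare structure up to binder renaming.
Result: True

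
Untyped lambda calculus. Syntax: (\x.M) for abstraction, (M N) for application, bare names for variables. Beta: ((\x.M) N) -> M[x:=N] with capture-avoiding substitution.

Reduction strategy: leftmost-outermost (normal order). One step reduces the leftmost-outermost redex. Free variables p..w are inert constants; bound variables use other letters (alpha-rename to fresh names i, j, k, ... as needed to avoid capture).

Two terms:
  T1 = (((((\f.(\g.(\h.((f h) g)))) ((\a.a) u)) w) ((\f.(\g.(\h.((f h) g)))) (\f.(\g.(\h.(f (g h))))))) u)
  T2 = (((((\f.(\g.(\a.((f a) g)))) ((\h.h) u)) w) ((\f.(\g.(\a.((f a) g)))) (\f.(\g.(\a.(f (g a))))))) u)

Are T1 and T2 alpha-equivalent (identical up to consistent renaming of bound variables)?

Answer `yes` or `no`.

Answer: yes

Derivation:
Term 1: (((((\f.(\g.(\h.((f h) g)))) ((\a.a) u)) w) ((\f.(\g.(\h.((f h) g)))) (\f.(\g.(\h.(f (g h))))))) u)
Term 2: (((((\f.(\g.(\a.((f a) g)))) ((\h.h) u)) w) ((\f.(\g.(\a.((f a) g)))) (\f.(\g.(\a.(f (g a))))))) u)
Alpha-equivalence: compare structure up to binder renaming.
Result: True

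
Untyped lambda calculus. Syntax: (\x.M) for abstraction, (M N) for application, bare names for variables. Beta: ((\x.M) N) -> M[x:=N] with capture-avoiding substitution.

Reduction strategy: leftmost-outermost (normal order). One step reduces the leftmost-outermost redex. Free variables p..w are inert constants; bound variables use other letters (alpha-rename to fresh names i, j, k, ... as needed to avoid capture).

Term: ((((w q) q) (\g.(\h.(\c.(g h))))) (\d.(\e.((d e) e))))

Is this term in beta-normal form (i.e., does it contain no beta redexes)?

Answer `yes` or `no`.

Term: ((((w q) q) (\g.(\h.(\c.(g h))))) (\d.(\e.((d e) e))))
No beta redexes found.

Answer: yes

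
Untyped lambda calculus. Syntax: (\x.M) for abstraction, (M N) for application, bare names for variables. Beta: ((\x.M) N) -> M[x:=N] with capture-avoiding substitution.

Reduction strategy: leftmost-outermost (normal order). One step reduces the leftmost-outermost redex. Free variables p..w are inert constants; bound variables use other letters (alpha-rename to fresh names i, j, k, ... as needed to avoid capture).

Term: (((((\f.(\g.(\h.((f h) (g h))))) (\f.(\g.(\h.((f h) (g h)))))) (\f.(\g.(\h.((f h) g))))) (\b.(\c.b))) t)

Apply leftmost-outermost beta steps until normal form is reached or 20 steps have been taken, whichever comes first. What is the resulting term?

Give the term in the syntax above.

Answer: t

Derivation:
Step 0: (((((\f.(\g.(\h.((f h) (g h))))) (\f.(\g.(\h.((f h) (g h)))))) (\f.(\g.(\h.((f h) g))))) (\b.(\c.b))) t)
Step 1: ((((\g.(\h.(((\f.(\g.(\h.((f h) (g h))))) h) (g h)))) (\f.(\g.(\h.((f h) g))))) (\b.(\c.b))) t)
Step 2: (((\h.(((\f.(\g.(\h.((f h) (g h))))) h) ((\f.(\g.(\h.((f h) g)))) h))) (\b.(\c.b))) t)
Step 3: ((((\f.(\g.(\h.((f h) (g h))))) (\b.(\c.b))) ((\f.(\g.(\h.((f h) g)))) (\b.(\c.b)))) t)
Step 4: (((\g.(\h.(((\b.(\c.b)) h) (g h)))) ((\f.(\g.(\h.((f h) g)))) (\b.(\c.b)))) t)
Step 5: ((\h.(((\b.(\c.b)) h) (((\f.(\g.(\h.((f h) g)))) (\b.(\c.b))) h))) t)
Step 6: (((\b.(\c.b)) t) (((\f.(\g.(\h.((f h) g)))) (\b.(\c.b))) t))
Step 7: ((\c.t) (((\f.(\g.(\h.((f h) g)))) (\b.(\c.b))) t))
Step 8: t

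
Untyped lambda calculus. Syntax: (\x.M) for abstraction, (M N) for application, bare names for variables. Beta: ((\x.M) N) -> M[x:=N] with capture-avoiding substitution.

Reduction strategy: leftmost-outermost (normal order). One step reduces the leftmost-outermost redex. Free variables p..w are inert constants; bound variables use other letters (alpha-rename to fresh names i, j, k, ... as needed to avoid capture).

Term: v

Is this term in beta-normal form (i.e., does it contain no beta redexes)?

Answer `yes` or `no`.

Term: v
No beta redexes found.

Answer: yes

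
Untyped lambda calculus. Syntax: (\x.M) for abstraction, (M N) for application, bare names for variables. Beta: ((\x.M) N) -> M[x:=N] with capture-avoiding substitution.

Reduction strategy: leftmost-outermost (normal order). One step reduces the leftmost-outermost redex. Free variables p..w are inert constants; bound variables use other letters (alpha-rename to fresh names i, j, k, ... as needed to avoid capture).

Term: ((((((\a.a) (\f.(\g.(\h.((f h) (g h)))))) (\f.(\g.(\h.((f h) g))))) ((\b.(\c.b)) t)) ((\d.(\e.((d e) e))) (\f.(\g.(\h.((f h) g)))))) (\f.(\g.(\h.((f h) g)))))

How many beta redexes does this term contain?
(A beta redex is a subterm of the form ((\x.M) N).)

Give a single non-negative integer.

Answer: 3

Derivation:
Term: ((((((\a.a) (\f.(\g.(\h.((f h) (g h)))))) (\f.(\g.(\h.((f h) g))))) ((\b.(\c.b)) t)) ((\d.(\e.((d e) e))) (\f.(\g.(\h.((f h) g)))))) (\f.(\g.(\h.((f h) g)))))
  Redex: ((\a.a) (\f.(\g.(\h.((f h) (g h))))))
  Redex: ((\b.(\c.b)) t)
  Redex: ((\d.(\e.((d e) e))) (\f.(\g.(\h.((f h) g)))))
Total redexes: 3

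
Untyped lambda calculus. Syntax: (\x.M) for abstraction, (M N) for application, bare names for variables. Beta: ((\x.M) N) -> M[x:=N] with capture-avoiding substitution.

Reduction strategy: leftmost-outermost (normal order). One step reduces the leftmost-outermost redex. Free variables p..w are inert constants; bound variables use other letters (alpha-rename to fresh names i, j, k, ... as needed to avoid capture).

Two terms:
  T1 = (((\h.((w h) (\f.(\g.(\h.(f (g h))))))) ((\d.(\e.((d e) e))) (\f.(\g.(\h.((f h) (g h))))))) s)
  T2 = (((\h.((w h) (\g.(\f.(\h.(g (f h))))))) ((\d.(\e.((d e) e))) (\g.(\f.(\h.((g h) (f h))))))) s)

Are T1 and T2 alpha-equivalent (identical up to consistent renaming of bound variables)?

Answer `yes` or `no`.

Term 1: (((\h.((w h) (\f.(\g.(\h.(f (g h))))))) ((\d.(\e.((d e) e))) (\f.(\g.(\h.((f h) (g h))))))) s)
Term 2: (((\h.((w h) (\g.(\f.(\h.(g (f h))))))) ((\d.(\e.((d e) e))) (\g.(\f.(\h.((g h) (f h))))))) s)
Alpha-equivalence: compare structure up to binder renaming.
Result: True

Answer: yes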